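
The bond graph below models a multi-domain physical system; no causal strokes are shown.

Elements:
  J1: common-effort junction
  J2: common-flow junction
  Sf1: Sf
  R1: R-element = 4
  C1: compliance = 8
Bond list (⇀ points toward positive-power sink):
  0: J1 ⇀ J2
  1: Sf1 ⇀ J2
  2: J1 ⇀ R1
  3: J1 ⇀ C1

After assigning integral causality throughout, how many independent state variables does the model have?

1  (C1 all integral)

b1 →Sf1  (source Sf1 imposes f)
b0 →J2  (1-jn J2 has f-setter on 1)
b3 →J1  (C1: C, integral causality)
b2 →R1  (J1: bond 3 brought effort, rest push out)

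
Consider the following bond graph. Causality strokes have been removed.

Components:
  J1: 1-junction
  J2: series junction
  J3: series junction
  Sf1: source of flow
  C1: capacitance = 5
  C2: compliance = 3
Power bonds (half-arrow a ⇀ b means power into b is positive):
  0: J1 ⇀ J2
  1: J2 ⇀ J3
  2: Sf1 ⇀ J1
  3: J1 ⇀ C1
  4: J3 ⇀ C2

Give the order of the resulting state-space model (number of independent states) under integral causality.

#2 |Sf1  (Sf1 (Sf) sets flow on bond)
#0 |J1  (J1: bond 2 brought flow, rest push out)
#3 |J1  (1-jn J1 has f-setter on 2)
#1 |J2  (1-jn J2 has f-setter on 0)
#4 |J3  (common-f at J3 fixed by 1)

2  (C1, C2 all integral)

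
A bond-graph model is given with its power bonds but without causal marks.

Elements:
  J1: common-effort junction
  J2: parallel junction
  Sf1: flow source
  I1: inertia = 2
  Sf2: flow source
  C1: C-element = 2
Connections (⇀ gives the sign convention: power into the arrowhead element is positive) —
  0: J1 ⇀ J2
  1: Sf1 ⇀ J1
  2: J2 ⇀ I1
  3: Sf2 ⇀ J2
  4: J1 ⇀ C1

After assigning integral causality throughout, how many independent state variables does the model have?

2  (C1, I1 all integral)

bond 1 stroke at Sf1  (Sf1 (Sf) sets flow on bond)
bond 3 stroke at Sf2  (Sf2: flow source, stroke at near end)
bond 2 stroke at I1  (I1 outputs flow p/I1)
bond 0 stroke at J2  (J2 needs exactly one e-in)
bond 4 stroke at J1  (J1: last free bond brings effort in)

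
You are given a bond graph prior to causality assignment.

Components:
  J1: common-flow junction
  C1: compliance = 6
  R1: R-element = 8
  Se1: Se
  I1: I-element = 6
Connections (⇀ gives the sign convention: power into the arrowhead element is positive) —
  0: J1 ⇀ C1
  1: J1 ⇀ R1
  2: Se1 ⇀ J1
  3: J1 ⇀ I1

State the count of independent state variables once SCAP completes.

#2 |J1  (Se1 (Se) sets effort on bond)
#0 |J1  (C1 outputs effort q/C1)
#3 |I1  (I1 outputs flow p/I1)
#1 |J1  (J1: bond 3 brought flow, rest push out)

2  (C1, I1 all integral)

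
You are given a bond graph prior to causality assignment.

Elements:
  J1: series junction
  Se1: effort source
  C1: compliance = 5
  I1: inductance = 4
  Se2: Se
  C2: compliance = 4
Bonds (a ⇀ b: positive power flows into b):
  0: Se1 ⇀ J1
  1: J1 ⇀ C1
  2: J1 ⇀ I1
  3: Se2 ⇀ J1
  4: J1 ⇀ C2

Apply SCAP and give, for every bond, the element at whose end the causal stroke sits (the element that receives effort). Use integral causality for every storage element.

β0 stroke→J1
β1 stroke→J1
β2 stroke→I1
β3 stroke→J1
β4 stroke→J1

β0 stroke→J1  (Se1 (Se) sets effort on bond)
β3 stroke→J1  (Se2 (Se) sets effort on bond)
β1 stroke→J1  (C1 integral (e out))
β2 stroke→I1  (I1 outputs flow p/I1)
β4 stroke→J1  (1-jn J1 has f-setter on 2)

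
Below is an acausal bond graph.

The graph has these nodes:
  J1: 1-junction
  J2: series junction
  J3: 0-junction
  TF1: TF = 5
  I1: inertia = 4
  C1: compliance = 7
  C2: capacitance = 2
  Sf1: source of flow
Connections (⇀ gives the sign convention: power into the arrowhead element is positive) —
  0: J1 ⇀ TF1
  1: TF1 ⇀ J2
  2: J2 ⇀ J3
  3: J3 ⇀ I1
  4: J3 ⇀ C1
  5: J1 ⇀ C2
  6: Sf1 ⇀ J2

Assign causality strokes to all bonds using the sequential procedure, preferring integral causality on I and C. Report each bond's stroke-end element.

β6 →Sf1  (Sf1: flow source, stroke at near end)
β1 →J2  (1-jn J2 has f-setter on 6)
β2 →J2  (J2: bond 6 brought flow, rest push out)
β0 →TF1  (through TF1, causality passes straight; one stroke at TF1)
β5 →J1  (common-f at J1 fixed by 0)
β3 →I1  (I1: I, integral causality)
β4 →J3  (closing 0-jn rule on J3)

β0 →TF1
β1 →J2
β2 →J2
β3 →I1
β4 →J3
β5 →J1
β6 →Sf1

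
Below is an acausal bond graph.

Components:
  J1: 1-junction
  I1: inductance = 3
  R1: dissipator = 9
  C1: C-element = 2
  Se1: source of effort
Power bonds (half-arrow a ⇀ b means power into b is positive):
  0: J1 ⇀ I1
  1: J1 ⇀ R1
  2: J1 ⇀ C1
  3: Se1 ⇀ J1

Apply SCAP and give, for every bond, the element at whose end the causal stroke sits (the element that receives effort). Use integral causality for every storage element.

bond 3 →J1  (Se1 fixes effort; stroke away)
bond 0 →I1  (I1 outputs flow p/I1)
bond 1 →J1  (common-f at J1 fixed by 0)
bond 2 →J1  (J1: bond 0 brought flow, rest push out)

β0 stroke at I1
β1 stroke at J1
β2 stroke at J1
β3 stroke at J1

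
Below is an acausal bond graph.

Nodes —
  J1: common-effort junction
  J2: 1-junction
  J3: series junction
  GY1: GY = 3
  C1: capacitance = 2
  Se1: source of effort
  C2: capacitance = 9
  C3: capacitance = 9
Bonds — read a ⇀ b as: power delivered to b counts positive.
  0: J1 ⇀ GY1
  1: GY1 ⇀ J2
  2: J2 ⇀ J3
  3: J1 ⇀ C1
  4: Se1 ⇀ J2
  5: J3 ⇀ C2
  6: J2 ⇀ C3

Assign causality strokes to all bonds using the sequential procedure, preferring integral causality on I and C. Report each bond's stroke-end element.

b4 →J2  (source Se1 imposes e)
b3 →J1  (C1 integral (e out))
b0 →GY1  (J1 effort already set via bond 3)
b1 →GY1  (through GY1, causality inverts; strokes same side of GY1)
b2 →J2  (1-jn J2 has f-setter on 1)
b6 →J2  (J2: bond 1 brought flow, rest push out)
b5 →J3  (J3 flow already set via bond 2)

#0 |GY1
#1 |GY1
#2 |J2
#3 |J1
#4 |J2
#5 |J3
#6 |J2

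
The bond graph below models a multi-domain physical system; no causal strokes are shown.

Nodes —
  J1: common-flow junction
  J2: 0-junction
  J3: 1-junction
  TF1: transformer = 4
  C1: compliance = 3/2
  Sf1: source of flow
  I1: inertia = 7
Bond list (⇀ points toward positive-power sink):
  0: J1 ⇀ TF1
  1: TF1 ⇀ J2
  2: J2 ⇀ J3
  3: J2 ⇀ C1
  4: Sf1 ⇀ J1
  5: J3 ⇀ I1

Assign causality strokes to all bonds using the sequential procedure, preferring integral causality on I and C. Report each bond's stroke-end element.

b0 |J1
b1 |TF1
b2 |J3
b3 |J2
b4 |Sf1
b5 |I1

bond 4 stroke→Sf1  (source Sf1 imposes f)
bond 0 stroke→J1  (J1: bond 4 brought flow, rest push out)
bond 1 stroke→TF1  (through TF1, causality passes straight; one stroke at TF1)
bond 3 stroke→J2  (C1 outputs effort q/C1)
bond 2 stroke→J3  (J2 effort already set via bond 3)
bond 5 stroke→I1  (closing 1-jn rule on J3)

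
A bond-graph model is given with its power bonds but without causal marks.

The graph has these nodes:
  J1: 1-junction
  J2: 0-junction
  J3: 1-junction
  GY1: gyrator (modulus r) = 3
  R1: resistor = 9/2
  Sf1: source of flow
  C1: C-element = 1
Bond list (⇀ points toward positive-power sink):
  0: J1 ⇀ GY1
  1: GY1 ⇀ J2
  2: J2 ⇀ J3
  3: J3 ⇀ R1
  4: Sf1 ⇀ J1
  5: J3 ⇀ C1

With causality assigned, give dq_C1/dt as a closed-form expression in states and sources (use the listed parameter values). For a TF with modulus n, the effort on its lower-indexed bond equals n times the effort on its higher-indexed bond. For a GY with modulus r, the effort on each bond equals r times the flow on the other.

dq_C1/dt = 2*F_Sf1/3 - 2*q_C1/9

bond 4 stroke→Sf1  (Sf1 (Sf) sets flow on bond)
bond 0 stroke→J1  (1-jn J1 has f-setter on 4)
bond 1 stroke→J2  (GY GY1: same side as bond 0)
bond 2 stroke→J3  (J2: bond 1 brought effort, rest push out)
bond 5 stroke→J3  (prefer integral on C1)
bond 3 stroke→R1  (J3: last free bond brings flow in)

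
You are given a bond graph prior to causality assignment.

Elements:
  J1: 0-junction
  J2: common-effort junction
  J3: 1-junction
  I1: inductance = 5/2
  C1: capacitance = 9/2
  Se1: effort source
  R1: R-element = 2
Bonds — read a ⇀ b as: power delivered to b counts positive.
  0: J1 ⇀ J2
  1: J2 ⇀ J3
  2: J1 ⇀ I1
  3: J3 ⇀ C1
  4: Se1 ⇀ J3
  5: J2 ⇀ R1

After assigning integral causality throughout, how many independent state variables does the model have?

#4 →J3  (Se1 fixes effort; stroke away)
#2 →I1  (prefer integral on I1)
#0 →J1  (J1 needs exactly one e-in)
#3 →J3  (prefer integral on C1)
#1 →J2  (J3: last free bond brings flow in)
#5 →R1  (common-e at J2 fixed by 1)

2  (C1, I1 all integral)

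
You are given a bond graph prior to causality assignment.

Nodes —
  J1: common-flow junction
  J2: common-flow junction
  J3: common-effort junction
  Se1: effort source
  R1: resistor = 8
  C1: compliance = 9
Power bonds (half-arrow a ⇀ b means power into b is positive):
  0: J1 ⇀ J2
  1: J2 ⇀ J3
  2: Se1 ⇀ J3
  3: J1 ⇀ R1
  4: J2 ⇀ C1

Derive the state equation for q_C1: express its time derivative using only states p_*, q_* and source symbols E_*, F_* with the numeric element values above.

#2 →J3  (Se1 fixes effort; stroke away)
#1 →J2  (common-e at J3 fixed by 2)
#4 →J2  (prefer integral on C1)
#0 →J1  (J2 needs exactly one f-in)
#3 →R1  (J1 needs exactly one f-in)

dq_C1/dt = -E_Se1/8 - q_C1/72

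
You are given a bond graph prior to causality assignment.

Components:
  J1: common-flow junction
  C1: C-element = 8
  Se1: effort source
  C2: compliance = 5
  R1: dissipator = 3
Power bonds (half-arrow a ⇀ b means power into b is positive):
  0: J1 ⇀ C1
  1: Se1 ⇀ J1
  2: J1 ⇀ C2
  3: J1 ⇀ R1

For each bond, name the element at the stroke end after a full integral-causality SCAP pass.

β1 stroke at J1  (Se1: effort source, stroke at far end)
β0 stroke at J1  (C1: C, integral causality)
β2 stroke at J1  (C2 outputs effort q/C2)
β3 stroke at R1  (closing 1-jn rule on J1)

#0 →J1
#1 →J1
#2 →J1
#3 →R1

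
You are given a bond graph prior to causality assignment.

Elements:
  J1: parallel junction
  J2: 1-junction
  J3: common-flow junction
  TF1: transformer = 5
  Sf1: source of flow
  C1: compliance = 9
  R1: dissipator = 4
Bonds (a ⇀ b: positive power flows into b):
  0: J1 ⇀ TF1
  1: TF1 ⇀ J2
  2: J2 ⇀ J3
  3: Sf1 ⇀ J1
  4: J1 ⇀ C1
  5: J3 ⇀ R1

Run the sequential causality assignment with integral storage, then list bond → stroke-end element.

b0 stroke→TF1
b1 stroke→J2
b2 stroke→J3
b3 stroke→Sf1
b4 stroke→J1
b5 stroke→R1

b3 →Sf1  (Sf1: flow source, stroke at near end)
b4 →J1  (prefer integral on C1)
b0 →TF1  (J1 effort already set via bond 4)
b1 →J2  (TF TF1: opposite of bond 0)
b2 →J3  (J2: last free bond brings flow in)
b5 →R1  (J3 needs exactly one f-in)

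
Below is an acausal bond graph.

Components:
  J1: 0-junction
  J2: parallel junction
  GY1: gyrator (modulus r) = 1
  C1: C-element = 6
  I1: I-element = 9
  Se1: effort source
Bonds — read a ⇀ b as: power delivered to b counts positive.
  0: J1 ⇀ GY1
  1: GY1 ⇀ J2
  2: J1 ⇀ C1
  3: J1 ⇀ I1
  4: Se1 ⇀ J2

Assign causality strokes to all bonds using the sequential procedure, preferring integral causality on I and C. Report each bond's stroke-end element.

β0 stroke→GY1
β1 stroke→GY1
β2 stroke→J1
β3 stroke→I1
β4 stroke→J2

b4 |J2  (Se1 fixes effort; stroke away)
b1 |GY1  (common-e at J2 fixed by 4)
b0 |GY1  (GY1: gyrator matches bond 1)
b2 |J1  (C1: C, integral causality)
b3 |I1  (common-e at J1 fixed by 2)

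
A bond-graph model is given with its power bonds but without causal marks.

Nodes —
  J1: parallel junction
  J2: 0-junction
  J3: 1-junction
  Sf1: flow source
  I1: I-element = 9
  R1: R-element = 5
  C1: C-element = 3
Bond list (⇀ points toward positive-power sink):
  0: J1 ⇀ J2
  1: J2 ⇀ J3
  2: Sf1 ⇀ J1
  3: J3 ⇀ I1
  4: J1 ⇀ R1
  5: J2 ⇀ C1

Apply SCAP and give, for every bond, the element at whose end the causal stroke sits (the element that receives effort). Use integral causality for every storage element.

b2 |Sf1  (Sf1 (Sf) sets flow on bond)
b3 |I1  (prefer integral on I1)
b1 |J3  (J3: bond 3 brought flow, rest push out)
b5 |J2  (C1 integral (e out))
b0 |J1  (0-jn J2 has e-setter on 5)
b4 |R1  (J1 effort already set via bond 0)

β0 →J1
β1 →J3
β2 →Sf1
β3 →I1
β4 →R1
β5 →J2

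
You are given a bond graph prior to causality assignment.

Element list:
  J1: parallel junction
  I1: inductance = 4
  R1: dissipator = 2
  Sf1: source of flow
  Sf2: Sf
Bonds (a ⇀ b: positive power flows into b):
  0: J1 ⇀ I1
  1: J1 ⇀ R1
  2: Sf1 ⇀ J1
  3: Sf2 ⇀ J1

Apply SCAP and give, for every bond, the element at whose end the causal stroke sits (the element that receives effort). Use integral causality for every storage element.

β0 stroke→I1
β1 stroke→J1
β2 stroke→Sf1
β3 stroke→Sf2

b2 |Sf1  (source Sf1 imposes f)
b3 |Sf2  (source Sf2 imposes f)
b0 |I1  (I1: I, integral causality)
b1 |J1  (J1: last free bond brings effort in)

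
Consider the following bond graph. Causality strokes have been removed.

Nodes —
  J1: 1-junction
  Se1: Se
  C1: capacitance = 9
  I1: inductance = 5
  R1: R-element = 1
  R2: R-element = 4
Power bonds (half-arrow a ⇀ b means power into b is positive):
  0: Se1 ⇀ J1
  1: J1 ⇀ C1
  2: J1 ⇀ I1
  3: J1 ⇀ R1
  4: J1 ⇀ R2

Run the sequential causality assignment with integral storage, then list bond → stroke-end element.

#0 stroke→J1
#1 stroke→J1
#2 stroke→I1
#3 stroke→J1
#4 stroke→J1

b0 |J1  (Se1 fixes effort; stroke away)
b1 |J1  (prefer integral on C1)
b2 |I1  (I1 integral (f out))
b3 |J1  (J1 flow already set via bond 2)
b4 |J1  (1-jn J1 has f-setter on 2)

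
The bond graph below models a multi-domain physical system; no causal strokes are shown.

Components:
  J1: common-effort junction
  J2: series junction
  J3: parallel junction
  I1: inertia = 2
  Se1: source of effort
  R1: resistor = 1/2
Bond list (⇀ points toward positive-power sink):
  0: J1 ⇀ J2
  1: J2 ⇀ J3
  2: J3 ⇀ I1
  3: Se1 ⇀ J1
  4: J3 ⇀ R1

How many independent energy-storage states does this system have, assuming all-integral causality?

1  (I1 all integral)

bond 3 stroke→J1  (source Se1 imposes e)
bond 0 stroke→J2  (common-e at J1 fixed by 3)
bond 1 stroke→J3  (closing 1-jn rule on J2)
bond 2 stroke→I1  (0-jn J3 has e-setter on 1)
bond 4 stroke→R1  (J3: bond 1 brought effort, rest push out)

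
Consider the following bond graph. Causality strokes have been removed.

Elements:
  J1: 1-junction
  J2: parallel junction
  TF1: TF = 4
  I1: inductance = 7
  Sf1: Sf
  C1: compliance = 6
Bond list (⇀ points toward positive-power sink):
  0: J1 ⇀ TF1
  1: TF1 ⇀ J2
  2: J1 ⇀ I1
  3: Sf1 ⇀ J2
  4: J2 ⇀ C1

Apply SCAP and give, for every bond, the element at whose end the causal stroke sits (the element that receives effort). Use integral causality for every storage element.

β0 stroke at J1
β1 stroke at TF1
β2 stroke at I1
β3 stroke at Sf1
β4 stroke at J2

bond 3 →Sf1  (Sf1 (Sf) sets flow on bond)
bond 2 →I1  (prefer integral on I1)
bond 0 →J1  (J1: bond 2 brought flow, rest push out)
bond 1 →TF1  (TF1 one-in-one-out from 0)
bond 4 →J2  (J2 needs exactly one e-in)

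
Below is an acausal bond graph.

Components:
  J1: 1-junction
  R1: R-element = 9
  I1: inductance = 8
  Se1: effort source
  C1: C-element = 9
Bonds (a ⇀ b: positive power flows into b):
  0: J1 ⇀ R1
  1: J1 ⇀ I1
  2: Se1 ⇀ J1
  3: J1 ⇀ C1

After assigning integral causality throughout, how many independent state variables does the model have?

bond 2 →J1  (Se1 fixes effort; stroke away)
bond 1 →I1  (I1 integral (f out))
bond 0 →J1  (1-jn J1 has f-setter on 1)
bond 3 →J1  (J1: bond 1 brought flow, rest push out)

2  (C1, I1 all integral)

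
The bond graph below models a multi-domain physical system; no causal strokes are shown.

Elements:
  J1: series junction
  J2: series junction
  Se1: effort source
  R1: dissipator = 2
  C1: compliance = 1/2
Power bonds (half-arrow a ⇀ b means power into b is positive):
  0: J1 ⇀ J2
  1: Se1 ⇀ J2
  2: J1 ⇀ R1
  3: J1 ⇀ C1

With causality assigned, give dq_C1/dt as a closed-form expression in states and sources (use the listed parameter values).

β1 stroke→J2  (Se1 fixes effort; stroke away)
β0 stroke→J1  (J2 needs exactly one f-in)
β3 stroke→J1  (C1 integral (e out))
β2 stroke→R1  (J1: last free bond brings flow in)

dq_C1/dt = E_Se1/2 - q_C1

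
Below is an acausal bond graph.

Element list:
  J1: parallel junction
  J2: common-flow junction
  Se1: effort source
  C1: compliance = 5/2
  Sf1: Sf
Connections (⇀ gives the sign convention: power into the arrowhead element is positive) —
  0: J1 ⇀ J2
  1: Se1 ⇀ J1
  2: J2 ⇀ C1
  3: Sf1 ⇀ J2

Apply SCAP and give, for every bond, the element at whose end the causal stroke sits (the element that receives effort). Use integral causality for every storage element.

b0 stroke at J2
b1 stroke at J1
b2 stroke at J2
b3 stroke at Sf1

b1 →J1  (Se1 fixes effort; stroke away)
b3 →Sf1  (Sf1 fixes flow; stroke at Sf1)
b0 →J2  (0-jn J1 has e-setter on 1)
b2 →J2  (common-f at J2 fixed by 3)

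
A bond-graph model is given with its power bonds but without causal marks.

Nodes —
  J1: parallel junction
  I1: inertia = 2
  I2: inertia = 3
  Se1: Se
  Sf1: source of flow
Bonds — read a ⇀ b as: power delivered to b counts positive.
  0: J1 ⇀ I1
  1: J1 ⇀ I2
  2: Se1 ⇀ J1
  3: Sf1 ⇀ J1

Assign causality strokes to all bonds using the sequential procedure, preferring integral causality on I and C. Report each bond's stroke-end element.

bond 2 →J1  (Se1 fixes effort; stroke away)
bond 3 →Sf1  (Sf1: flow source, stroke at near end)
bond 0 →I1  (J1: bond 2 brought effort, rest push out)
bond 1 →I2  (J1: bond 2 brought effort, rest push out)

#0 |I1
#1 |I2
#2 |J1
#3 |Sf1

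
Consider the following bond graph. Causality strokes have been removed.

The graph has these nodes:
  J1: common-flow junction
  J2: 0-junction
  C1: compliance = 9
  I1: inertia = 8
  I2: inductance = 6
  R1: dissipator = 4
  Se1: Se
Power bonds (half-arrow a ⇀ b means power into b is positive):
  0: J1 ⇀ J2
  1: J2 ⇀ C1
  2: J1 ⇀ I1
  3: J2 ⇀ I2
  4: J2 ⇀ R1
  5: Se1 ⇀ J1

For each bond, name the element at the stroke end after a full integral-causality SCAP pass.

bond 5 stroke→J1  (source Se1 imposes e)
bond 1 stroke→J2  (C1 integral (e out))
bond 0 stroke→J1  (0-jn J2 has e-setter on 1)
bond 3 stroke→I2  (0-jn J2 has e-setter on 1)
bond 4 stroke→R1  (0-jn J2 has e-setter on 1)
bond 2 stroke→I1  (J1: last free bond brings flow in)

b0 |J1
b1 |J2
b2 |I1
b3 |I2
b4 |R1
b5 |J1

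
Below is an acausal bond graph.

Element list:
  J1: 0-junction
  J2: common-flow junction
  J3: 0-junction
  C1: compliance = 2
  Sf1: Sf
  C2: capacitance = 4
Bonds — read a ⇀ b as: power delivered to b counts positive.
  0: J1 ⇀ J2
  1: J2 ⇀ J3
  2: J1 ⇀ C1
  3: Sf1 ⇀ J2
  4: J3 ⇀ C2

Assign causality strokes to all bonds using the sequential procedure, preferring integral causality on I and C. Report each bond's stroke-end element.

β0 stroke→J2
β1 stroke→J2
β2 stroke→J1
β3 stroke→Sf1
β4 stroke→J3

b3 stroke→Sf1  (Sf1: flow source, stroke at near end)
b0 stroke→J2  (1-jn J2 has f-setter on 3)
b1 stroke→J2  (common-f at J2 fixed by 3)
b4 stroke→J3  (J3: last free bond brings effort in)
b2 stroke→J1  (J1: last free bond brings effort in)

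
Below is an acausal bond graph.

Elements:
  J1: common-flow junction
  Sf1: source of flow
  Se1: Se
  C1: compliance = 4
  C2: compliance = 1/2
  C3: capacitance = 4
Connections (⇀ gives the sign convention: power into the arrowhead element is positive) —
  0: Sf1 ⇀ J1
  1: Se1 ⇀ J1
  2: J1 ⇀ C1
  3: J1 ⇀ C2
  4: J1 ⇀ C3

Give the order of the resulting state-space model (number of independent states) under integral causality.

b0 stroke→Sf1  (Sf1 fixes flow; stroke at Sf1)
b1 stroke→J1  (Se1 fixes effort; stroke away)
b2 stroke→J1  (J1: bond 0 brought flow, rest push out)
b3 stroke→J1  (1-jn J1 has f-setter on 0)
b4 stroke→J1  (common-f at J1 fixed by 0)

3  (C1, C2, C3 all integral)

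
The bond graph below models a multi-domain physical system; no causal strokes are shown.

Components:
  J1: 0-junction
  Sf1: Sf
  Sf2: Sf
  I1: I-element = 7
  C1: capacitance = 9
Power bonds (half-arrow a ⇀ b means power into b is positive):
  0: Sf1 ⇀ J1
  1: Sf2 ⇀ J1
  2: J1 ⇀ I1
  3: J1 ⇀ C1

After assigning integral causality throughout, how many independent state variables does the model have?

2  (C1, I1 all integral)

b0 stroke at Sf1  (source Sf1 imposes f)
b1 stroke at Sf2  (Sf2: flow source, stroke at near end)
b2 stroke at I1  (I1: I, integral causality)
b3 stroke at J1  (J1 needs exactly one e-in)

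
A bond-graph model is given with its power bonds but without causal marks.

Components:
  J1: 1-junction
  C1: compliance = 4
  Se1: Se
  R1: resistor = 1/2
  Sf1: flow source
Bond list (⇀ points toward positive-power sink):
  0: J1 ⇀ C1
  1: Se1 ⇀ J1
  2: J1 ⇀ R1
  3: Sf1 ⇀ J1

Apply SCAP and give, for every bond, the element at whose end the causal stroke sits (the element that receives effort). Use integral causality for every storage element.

β0 →J1
β1 →J1
β2 →J1
β3 →Sf1

#1 |J1  (Se1 fixes effort; stroke away)
#3 |Sf1  (Sf1: flow source, stroke at near end)
#0 |J1  (1-jn J1 has f-setter on 3)
#2 |J1  (1-jn J1 has f-setter on 3)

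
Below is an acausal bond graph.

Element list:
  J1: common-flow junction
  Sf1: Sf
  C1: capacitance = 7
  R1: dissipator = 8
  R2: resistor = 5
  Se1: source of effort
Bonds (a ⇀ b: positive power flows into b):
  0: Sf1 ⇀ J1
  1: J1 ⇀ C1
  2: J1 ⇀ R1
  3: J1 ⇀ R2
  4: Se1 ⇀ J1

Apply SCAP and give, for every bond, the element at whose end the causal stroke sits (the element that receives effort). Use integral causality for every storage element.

b0 →Sf1  (Sf1: flow source, stroke at near end)
b4 →J1  (Se1: effort source, stroke at far end)
b1 →J1  (1-jn J1 has f-setter on 0)
b2 →J1  (J1: bond 0 brought flow, rest push out)
b3 →J1  (1-jn J1 has f-setter on 0)

bond 0 →Sf1
bond 1 →J1
bond 2 →J1
bond 3 →J1
bond 4 →J1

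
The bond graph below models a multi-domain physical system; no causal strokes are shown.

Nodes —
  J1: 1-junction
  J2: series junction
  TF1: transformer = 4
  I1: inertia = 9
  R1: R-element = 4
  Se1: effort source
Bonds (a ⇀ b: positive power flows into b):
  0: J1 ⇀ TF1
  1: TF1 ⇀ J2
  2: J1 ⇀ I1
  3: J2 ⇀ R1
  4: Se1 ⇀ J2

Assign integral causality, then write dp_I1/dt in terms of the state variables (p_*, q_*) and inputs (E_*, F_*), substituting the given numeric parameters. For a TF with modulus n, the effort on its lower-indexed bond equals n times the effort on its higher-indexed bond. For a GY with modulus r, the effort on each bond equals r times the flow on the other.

dp_I1/dt = 4*E_Se1 - 64*p_I1/9

#4 stroke at J2  (Se1 (Se) sets effort on bond)
#2 stroke at I1  (prefer integral on I1)
#0 stroke at J1  (J1: bond 2 brought flow, rest push out)
#1 stroke at TF1  (TF1 one-in-one-out from 0)
#3 stroke at J2  (common-f at J2 fixed by 1)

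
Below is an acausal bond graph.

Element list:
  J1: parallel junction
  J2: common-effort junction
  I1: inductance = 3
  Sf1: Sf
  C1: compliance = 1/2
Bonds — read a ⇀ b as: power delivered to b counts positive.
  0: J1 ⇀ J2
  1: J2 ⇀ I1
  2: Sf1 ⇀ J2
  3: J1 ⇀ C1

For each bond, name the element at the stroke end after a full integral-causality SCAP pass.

b2 |Sf1  (Sf1 (Sf) sets flow on bond)
b1 |I1  (I1: I, integral causality)
b0 |J2  (only one effort-in slot at J2)
b3 |J1  (only one effort-in slot at J1)

bond 0 stroke at J2
bond 1 stroke at I1
bond 2 stroke at Sf1
bond 3 stroke at J1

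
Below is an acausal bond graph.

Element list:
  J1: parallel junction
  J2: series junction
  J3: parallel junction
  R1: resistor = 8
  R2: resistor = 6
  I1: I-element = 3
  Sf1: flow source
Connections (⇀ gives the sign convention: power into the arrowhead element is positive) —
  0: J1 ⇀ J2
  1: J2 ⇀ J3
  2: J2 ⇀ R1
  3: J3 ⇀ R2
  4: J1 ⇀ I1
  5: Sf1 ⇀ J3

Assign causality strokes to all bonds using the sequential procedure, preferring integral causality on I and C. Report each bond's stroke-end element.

β5 →Sf1  (Sf1: flow source, stroke at near end)
β4 →I1  (I1 integral (f out))
β0 →J1  (J1 needs exactly one e-in)
β1 →J2  (J2 flow already set via bond 0)
β2 →J2  (common-f at J2 fixed by 0)
β3 →J3  (closing 0-jn rule on J3)

b0 stroke→J1
b1 stroke→J2
b2 stroke→J2
b3 stroke→J3
b4 stroke→I1
b5 stroke→Sf1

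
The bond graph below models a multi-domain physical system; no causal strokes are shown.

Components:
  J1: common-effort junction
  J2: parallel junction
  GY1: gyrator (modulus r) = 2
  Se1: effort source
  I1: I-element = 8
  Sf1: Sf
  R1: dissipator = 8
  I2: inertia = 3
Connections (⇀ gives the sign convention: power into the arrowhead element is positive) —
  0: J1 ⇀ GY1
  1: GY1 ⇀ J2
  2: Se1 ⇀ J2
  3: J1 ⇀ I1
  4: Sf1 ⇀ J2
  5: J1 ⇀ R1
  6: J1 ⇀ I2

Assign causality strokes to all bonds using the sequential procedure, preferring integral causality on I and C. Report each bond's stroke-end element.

bond 2 |J2  (Se1: effort source, stroke at far end)
bond 4 |Sf1  (source Sf1 imposes f)
bond 1 |GY1  (J2 effort already set via bond 2)
bond 0 |GY1  (GY1: gyrator matches bond 1)
bond 3 |I1  (I1 integral (f out))
bond 6 |I2  (I2 integral (f out))
bond 5 |J1  (closing 0-jn rule on J1)

b0 stroke at GY1
b1 stroke at GY1
b2 stroke at J2
b3 stroke at I1
b4 stroke at Sf1
b5 stroke at J1
b6 stroke at I2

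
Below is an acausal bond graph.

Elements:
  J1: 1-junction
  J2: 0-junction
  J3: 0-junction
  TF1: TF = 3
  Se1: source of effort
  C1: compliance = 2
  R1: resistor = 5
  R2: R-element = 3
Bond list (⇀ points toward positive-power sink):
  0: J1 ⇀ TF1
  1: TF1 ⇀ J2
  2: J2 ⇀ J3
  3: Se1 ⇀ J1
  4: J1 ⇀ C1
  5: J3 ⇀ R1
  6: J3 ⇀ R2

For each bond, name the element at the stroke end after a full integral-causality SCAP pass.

β3 stroke→J1  (Se1: effort source, stroke at far end)
β4 stroke→J1  (C1: C, integral causality)
β0 stroke→TF1  (J1 needs exactly one f-in)
β1 stroke→J2  (through TF1, causality passes straight; one stroke at TF1)
β2 stroke→J3  (J2: bond 1 brought effort, rest push out)
β5 stroke→R1  (0-jn J3 has e-setter on 2)
β6 stroke→R2  (J3: bond 2 brought effort, rest push out)

β0 |TF1
β1 |J2
β2 |J3
β3 |J1
β4 |J1
β5 |R1
β6 |R2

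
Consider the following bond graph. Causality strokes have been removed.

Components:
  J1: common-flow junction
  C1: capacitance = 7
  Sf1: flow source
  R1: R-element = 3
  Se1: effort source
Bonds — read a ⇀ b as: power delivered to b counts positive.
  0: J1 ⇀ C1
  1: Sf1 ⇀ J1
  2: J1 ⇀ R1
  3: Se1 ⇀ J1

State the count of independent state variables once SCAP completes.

β1 stroke→Sf1  (Sf1 (Sf) sets flow on bond)
β3 stroke→J1  (source Se1 imposes e)
β0 stroke→J1  (J1 flow already set via bond 1)
β2 stroke→J1  (J1 flow already set via bond 1)

1  (C1 all integral)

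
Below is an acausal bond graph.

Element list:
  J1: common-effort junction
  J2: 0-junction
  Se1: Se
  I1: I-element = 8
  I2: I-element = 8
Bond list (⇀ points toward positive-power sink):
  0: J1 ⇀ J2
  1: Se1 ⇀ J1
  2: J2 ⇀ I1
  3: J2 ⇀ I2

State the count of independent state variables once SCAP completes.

2  (I1, I2 all integral)

#1 |J1  (Se1 fixes effort; stroke away)
#0 |J2  (J1 effort already set via bond 1)
#2 |I1  (J2: bond 0 brought effort, rest push out)
#3 |I2  (J2: bond 0 brought effort, rest push out)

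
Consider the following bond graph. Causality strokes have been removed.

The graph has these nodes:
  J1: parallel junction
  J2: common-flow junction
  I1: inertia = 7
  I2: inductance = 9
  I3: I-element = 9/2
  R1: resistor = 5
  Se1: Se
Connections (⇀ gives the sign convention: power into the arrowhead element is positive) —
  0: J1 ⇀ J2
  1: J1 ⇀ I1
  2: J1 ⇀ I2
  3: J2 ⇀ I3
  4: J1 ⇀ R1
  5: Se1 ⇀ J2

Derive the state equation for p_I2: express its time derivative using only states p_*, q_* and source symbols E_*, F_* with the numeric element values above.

bond 5 |J2  (Se1 (Se) sets effort on bond)
bond 1 |I1  (I1: I, integral causality)
bond 2 |I2  (I2 integral (f out))
bond 3 |I3  (I3: I, integral causality)
bond 0 |J2  (J2: bond 3 brought flow, rest push out)
bond 4 |J1  (only one effort-in slot at J1)

dp_I2/dt = -5*p_I1/7 - 5*p_I2/9 - 10*p_I3/9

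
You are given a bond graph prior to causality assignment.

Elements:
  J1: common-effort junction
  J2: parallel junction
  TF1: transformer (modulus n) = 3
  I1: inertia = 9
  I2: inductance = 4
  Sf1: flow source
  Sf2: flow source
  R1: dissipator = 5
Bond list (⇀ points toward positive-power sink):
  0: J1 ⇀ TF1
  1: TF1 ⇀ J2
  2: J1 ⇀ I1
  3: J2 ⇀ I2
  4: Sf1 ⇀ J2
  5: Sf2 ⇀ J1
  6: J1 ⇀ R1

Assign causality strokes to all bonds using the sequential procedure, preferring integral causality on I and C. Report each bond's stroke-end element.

b4 stroke at Sf1  (source Sf1 imposes f)
b5 stroke at Sf2  (Sf2: flow source, stroke at near end)
b2 stroke at I1  (I1: I, integral causality)
b3 stroke at I2  (prefer integral on I2)
b1 stroke at J2  (closing 0-jn rule on J2)
b0 stroke at TF1  (TF1 one-in-one-out from 1)
b6 stroke at J1  (J1: last free bond brings effort in)

bond 0 stroke at TF1
bond 1 stroke at J2
bond 2 stroke at I1
bond 3 stroke at I2
bond 4 stroke at Sf1
bond 5 stroke at Sf2
bond 6 stroke at J1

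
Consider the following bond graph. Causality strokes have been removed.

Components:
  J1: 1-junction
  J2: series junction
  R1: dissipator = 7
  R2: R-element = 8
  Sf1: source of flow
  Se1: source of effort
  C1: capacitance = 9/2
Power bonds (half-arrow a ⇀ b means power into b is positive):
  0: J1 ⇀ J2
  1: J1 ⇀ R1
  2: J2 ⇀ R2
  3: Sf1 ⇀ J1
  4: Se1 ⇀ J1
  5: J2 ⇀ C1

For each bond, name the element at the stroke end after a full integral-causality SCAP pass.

bond 3 |Sf1  (Sf1 fixes flow; stroke at Sf1)
bond 4 |J1  (Se1 (Se) sets effort on bond)
bond 0 |J1  (J1: bond 3 brought flow, rest push out)
bond 1 |J1  (1-jn J1 has f-setter on 3)
bond 2 |J2  (common-f at J2 fixed by 0)
bond 5 |J2  (J2: bond 0 brought flow, rest push out)

#0 stroke→J1
#1 stroke→J1
#2 stroke→J2
#3 stroke→Sf1
#4 stroke→J1
#5 stroke→J2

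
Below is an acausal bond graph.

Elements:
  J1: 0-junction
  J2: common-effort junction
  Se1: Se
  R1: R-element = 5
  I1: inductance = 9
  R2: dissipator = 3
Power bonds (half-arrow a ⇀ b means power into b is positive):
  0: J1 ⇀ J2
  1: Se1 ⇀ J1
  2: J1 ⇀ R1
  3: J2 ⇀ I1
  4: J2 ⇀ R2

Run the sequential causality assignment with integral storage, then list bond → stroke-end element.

#1 →J1  (source Se1 imposes e)
#0 →J2  (common-e at J1 fixed by 1)
#2 →R1  (0-jn J1 has e-setter on 1)
#3 →I1  (J2 effort already set via bond 0)
#4 →R2  (J2 effort already set via bond 0)

#0 stroke→J2
#1 stroke→J1
#2 stroke→R1
#3 stroke→I1
#4 stroke→R2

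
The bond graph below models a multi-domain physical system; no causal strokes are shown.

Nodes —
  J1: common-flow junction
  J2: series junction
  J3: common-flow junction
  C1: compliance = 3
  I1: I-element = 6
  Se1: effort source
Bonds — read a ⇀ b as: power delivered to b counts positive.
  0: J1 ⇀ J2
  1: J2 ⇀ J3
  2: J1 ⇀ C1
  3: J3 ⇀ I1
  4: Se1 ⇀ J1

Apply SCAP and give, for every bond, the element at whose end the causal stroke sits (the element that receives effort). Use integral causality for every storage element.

b0 stroke→J2
b1 stroke→J3
b2 stroke→J1
b3 stroke→I1
b4 stroke→J1

#4 →J1  (Se1 (Se) sets effort on bond)
#2 →J1  (C1 outputs effort q/C1)
#0 →J2  (closing 1-jn rule on J1)
#1 →J3  (only one flow-in slot at J2)
#3 →I1  (J3 needs exactly one f-in)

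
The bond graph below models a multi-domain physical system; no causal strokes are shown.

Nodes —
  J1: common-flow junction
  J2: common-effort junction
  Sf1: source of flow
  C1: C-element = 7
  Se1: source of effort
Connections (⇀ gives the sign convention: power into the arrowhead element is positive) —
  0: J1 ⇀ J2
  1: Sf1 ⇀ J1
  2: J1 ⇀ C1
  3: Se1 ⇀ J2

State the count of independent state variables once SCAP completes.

β1 →Sf1  (Sf1 (Sf) sets flow on bond)
β3 →J2  (Se1 (Se) sets effort on bond)
β0 →J1  (J1: bond 1 brought flow, rest push out)
β2 →J1  (common-f at J1 fixed by 1)

1  (C1 all integral)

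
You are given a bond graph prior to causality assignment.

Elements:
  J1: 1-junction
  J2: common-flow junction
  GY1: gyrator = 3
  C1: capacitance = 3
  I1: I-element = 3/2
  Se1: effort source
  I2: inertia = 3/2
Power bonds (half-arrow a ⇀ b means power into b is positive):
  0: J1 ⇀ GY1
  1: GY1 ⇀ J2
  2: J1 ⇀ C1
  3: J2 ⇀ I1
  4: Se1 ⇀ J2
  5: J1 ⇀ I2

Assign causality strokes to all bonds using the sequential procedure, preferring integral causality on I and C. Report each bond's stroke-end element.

bond 4 |J2  (Se1 (Se) sets effort on bond)
bond 2 |J1  (C1 outputs effort q/C1)
bond 3 |I1  (prefer integral on I1)
bond 1 |J2  (J2: bond 3 brought flow, rest push out)
bond 0 |J1  (through GY1, causality inverts; strokes same side of GY1)
bond 5 |I2  (closing 1-jn rule on J1)

#0 |J1
#1 |J2
#2 |J1
#3 |I1
#4 |J2
#5 |I2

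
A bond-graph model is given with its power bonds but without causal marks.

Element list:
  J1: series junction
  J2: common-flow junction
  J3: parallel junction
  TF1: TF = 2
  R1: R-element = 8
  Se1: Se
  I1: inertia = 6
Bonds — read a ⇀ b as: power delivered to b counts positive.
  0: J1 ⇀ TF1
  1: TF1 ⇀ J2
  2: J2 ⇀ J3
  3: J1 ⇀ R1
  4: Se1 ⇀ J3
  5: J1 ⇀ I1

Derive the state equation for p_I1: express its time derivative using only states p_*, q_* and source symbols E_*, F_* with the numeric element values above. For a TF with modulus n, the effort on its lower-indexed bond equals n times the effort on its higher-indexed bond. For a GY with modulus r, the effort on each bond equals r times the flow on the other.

bond 4 →J3  (Se1 (Se) sets effort on bond)
bond 2 →J2  (0-jn J3 has e-setter on 4)
bond 1 →TF1  (only one flow-in slot at J2)
bond 0 →J1  (TF TF1: opposite of bond 1)
bond 5 →I1  (I1: I, integral causality)
bond 3 →J1  (common-f at J1 fixed by 5)

dp_I1/dt = -2*E_Se1 - 4*p_I1/3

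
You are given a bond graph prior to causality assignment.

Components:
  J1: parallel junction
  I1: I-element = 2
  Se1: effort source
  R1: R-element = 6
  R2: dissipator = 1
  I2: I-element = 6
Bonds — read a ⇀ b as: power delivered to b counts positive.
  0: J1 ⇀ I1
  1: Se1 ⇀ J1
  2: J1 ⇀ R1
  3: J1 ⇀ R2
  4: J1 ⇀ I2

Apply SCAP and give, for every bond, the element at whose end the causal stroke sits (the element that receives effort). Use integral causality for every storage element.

b0 stroke→I1
b1 stroke→J1
b2 stroke→R1
b3 stroke→R2
b4 stroke→I2

β1 →J1  (source Se1 imposes e)
β0 →I1  (0-jn J1 has e-setter on 1)
β2 →R1  (0-jn J1 has e-setter on 1)
β3 →R2  (J1: bond 1 brought effort, rest push out)
β4 →I2  (0-jn J1 has e-setter on 1)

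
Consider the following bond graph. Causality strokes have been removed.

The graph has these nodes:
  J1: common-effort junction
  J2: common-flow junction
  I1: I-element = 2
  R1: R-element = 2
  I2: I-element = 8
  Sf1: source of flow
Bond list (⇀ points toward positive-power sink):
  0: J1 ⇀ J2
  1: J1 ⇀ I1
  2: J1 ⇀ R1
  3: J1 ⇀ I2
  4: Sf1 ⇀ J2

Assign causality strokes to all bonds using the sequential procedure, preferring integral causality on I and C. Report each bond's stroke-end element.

#4 stroke→Sf1  (source Sf1 imposes f)
#0 stroke→J2  (1-jn J2 has f-setter on 4)
#1 stroke→I1  (I1: I, integral causality)
#3 stroke→I2  (I2 outputs flow p/I2)
#2 stroke→J1  (J1: last free bond brings effort in)

b0 stroke at J2
b1 stroke at I1
b2 stroke at J1
b3 stroke at I2
b4 stroke at Sf1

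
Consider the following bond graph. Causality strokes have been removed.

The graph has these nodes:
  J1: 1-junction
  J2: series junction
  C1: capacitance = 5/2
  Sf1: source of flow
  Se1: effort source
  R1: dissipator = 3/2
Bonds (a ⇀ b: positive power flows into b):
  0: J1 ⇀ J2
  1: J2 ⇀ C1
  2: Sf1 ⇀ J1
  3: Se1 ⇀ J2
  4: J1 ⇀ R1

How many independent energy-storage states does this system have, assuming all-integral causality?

b2 stroke at Sf1  (Sf1 (Sf) sets flow on bond)
b3 stroke at J2  (source Se1 imposes e)
b0 stroke at J1  (J1: bond 2 brought flow, rest push out)
b4 stroke at J1  (common-f at J1 fixed by 2)
b1 stroke at J2  (J2: bond 0 brought flow, rest push out)

1  (C1 all integral)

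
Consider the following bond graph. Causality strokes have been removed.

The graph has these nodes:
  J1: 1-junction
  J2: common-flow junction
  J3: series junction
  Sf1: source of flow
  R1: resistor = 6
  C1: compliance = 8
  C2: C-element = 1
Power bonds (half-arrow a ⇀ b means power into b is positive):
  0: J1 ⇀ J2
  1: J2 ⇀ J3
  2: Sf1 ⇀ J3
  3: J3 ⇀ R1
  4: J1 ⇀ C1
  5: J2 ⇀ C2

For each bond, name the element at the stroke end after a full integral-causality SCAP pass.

b2 stroke at Sf1  (source Sf1 imposes f)
b1 stroke at J3  (1-jn J3 has f-setter on 2)
b3 stroke at J3  (1-jn J3 has f-setter on 2)
b0 stroke at J2  (J2: bond 1 brought flow, rest push out)
b5 stroke at J2  (1-jn J2 has f-setter on 1)
b4 stroke at J1  (1-jn J1 has f-setter on 0)

β0 stroke→J2
β1 stroke→J3
β2 stroke→Sf1
β3 stroke→J3
β4 stroke→J1
β5 stroke→J2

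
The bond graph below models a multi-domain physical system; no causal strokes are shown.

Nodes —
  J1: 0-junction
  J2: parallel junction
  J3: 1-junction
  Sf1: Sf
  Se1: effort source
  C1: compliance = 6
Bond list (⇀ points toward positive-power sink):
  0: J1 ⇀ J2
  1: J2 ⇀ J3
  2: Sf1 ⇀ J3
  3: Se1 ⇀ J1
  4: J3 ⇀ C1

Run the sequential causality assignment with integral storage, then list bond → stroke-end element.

β2 stroke→Sf1  (Sf1: flow source, stroke at near end)
β3 stroke→J1  (Se1: effort source, stroke at far end)
β0 stroke→J2  (common-e at J1 fixed by 3)
β1 stroke→J3  (common-e at J2 fixed by 0)
β4 stroke→J3  (common-f at J3 fixed by 2)

β0 stroke→J2
β1 stroke→J3
β2 stroke→Sf1
β3 stroke→J1
β4 stroke→J3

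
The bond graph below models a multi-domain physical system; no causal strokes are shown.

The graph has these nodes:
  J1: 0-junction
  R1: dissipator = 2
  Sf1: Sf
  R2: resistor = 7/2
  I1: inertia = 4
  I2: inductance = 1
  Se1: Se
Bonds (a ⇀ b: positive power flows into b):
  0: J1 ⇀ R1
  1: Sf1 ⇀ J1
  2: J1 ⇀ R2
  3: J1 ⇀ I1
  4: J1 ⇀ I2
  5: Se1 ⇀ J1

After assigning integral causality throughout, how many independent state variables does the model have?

bond 1 stroke at Sf1  (Sf1 (Sf) sets flow on bond)
bond 5 stroke at J1  (Se1 fixes effort; stroke away)
bond 0 stroke at R1  (J1: bond 5 brought effort, rest push out)
bond 2 stroke at R2  (J1 effort already set via bond 5)
bond 3 stroke at I1  (J1: bond 5 brought effort, rest push out)
bond 4 stroke at I2  (J1 effort already set via bond 5)

2  (I1, I2 all integral)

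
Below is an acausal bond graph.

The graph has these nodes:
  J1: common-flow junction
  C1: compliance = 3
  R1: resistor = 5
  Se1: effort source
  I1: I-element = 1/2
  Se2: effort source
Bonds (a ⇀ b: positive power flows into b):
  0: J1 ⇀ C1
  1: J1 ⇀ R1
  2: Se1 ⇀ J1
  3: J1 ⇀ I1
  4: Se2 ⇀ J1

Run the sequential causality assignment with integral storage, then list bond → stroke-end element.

bond 2 →J1  (Se1 (Se) sets effort on bond)
bond 4 →J1  (Se2 fixes effort; stroke away)
bond 0 →J1  (C1 outputs effort q/C1)
bond 3 →I1  (I1 integral (f out))
bond 1 →J1  (1-jn J1 has f-setter on 3)

b0 stroke at J1
b1 stroke at J1
b2 stroke at J1
b3 stroke at I1
b4 stroke at J1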